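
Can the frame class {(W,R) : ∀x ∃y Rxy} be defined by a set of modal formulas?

Yes: it is seriality, defined by the D schema □r → ◇r.
Suppose □r→◇r is valid. At any x set V(r)=W. Then □r at x, so ◇r at x, so x has a successor.

Yes, by □r → ◇r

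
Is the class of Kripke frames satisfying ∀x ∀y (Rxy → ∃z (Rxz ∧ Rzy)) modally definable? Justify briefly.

Definable; □□r → □r defines it

This is a Sahlqvist condition; the C4 axiom □□r → □r defines it.
Suppose □□r→□r is valid. Take Rxy and set V(r)={w : xR²w}. Then □□r at x, so □r at x, so r at y, i.e. ∃z(Rxz∧Rzy).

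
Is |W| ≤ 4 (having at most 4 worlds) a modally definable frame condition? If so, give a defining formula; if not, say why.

Any modally definable frame class is closed under disjoint unions.
Any modal formula valid on each of 5 disjoint one-world frames is valid on their disjoint union (validity is preserved under disjoint unions). Each one-world frame has |W|=1≤4, but the union has |W|=5.
Hence having at most 4 worlds is not modally definable.

No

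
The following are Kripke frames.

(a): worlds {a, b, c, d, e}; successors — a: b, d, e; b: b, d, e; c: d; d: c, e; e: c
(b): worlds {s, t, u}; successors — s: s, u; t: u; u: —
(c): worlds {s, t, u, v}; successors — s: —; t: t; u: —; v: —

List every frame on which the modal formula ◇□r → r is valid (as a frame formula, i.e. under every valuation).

This is the axiom for symmetry; its first-order frame correspondent is ∀x ∀y (Rxy → Ryx).
(a): fails — Rab but not Rba.
(b): fails — Rsu but not Rus.
(c): satisfies the condition.

(c)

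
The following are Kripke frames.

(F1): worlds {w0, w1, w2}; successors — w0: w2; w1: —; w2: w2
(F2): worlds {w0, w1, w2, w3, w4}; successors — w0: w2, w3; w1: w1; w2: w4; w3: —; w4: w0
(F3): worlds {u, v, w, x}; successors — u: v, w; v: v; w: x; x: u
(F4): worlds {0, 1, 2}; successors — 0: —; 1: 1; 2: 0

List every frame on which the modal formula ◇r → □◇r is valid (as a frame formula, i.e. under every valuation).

(F1)

This is the axiom for the Euclidean property; its first-order frame correspondent is ∀x ∀y ∀z (Rxy ∧ Rxz → Ryz).
(F1): condition met.
(F2): fails — Rw0w2 and Rw0w2 but not Rw2w2.
(F3): fails — Ruv and Ruw but not Rvw.
(F4): fails — R20 and R20 but not R00.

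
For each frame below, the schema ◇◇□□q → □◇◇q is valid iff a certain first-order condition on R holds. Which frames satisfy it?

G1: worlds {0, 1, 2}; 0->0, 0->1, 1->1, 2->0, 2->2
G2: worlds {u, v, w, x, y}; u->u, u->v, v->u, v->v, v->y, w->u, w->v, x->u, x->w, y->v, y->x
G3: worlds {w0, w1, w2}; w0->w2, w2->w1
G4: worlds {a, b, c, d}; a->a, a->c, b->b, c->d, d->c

G1, G2

Frame correspondent (Sahlqvist): ∀x ∀y ∀z ((xR²y ∧ xRz) → ∃w (yR²w ∧ zR²w)) — i.e. a generalized confluence (Geach) condition.
G1: satisfies the condition.
G2: satisfies the condition.
G3: fails — w0R²w1, w0Rw2 but no w with w1R²w and w2R²w.
G4: fails — aR²d, aRc but no w with dR²w and cR²w.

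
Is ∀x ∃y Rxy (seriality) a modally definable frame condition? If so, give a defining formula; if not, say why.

This is a Sahlqvist condition; the D axiom □q → ◇q defines it.
Suppose □q→◇q is valid. At any x set V(q)=W. Then □q at x, so ◇q at x, so x has a successor.

Yes — defined by □q → ◇q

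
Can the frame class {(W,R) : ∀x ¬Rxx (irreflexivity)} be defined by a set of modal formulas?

Modal frame validity is preserved under surjective bounded morphisms.
The 2-cycle (worlds a,b with a→b→a) is irreflexive, and the map sending every world to a single reflexive point • is a surjective bounded morphism (forth: every edge maps to (•,•); back: every world has a successor). So any modal formula valid on the 2-cycle is also valid on the reflexive point, which is not irreflexive.
Hence irreflexivity is not modally definable.

No — not modally definable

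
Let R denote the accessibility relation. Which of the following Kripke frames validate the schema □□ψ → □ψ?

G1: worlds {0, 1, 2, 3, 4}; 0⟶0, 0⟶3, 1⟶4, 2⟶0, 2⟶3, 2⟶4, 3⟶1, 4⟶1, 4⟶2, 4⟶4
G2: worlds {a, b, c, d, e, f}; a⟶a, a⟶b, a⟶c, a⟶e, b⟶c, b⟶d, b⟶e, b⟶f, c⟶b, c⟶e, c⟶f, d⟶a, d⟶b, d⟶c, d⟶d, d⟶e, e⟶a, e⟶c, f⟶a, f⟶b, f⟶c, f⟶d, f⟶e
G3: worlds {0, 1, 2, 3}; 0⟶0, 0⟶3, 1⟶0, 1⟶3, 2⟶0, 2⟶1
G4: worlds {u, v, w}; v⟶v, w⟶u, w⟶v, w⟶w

G2, G4

The schema corresponds to density: ∀x ∀y (Rxy → ∃z (Rxz ∧ Rzy)).
G1: fails — R31 but no z with R3z and Rz1.
G2: holds.
G3: fails — R21 but no z with R2z and Rz1.
G4: holds.
Valid on: G2, G4.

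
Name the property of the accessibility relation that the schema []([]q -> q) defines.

Shift-reflexivity

This schema is the T□ axiom.
Its frame correspondent is shift-reflexivity — forall x forall y (Rxy -> Ryy).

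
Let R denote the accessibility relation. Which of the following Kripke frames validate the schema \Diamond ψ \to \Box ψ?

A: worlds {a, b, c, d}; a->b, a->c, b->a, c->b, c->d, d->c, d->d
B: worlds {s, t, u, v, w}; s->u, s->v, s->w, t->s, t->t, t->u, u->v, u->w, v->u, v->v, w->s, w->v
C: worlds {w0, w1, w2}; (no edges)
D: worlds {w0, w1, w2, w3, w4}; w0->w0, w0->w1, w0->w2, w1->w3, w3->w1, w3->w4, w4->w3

Frame correspondent (Sahlqvist): \forall x \forall y \forall z (Rxy \wedge Rxz \to y = z) — i.e. partial functionality.
A: fails — a sees both b and c.
B: fails — s sees both u and v.
C: satisfies the condition.
D: fails — w0 sees both w0 and w1.
Valid on: C.

C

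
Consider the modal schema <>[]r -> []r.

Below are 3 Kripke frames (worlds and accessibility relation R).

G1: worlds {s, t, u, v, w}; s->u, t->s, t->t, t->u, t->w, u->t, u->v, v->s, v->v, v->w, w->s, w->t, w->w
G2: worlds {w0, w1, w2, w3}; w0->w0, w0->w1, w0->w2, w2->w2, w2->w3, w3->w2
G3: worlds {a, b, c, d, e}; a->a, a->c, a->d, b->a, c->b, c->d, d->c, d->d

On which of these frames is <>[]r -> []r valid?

none

The schema corresponds to a generalized confluence (Geach) condition: forall x forall y forall z ((xRy & xRz) -> exists w (yRw & z = w)).
G1: fails — sRu, sRu but no w* with uRw* and u=w*.
G2: fails — w0Rw1, w0Rw0 but no w with w1Rw and w0=w.
G3: fails — aRc, aRa but no w with cRw and a=w.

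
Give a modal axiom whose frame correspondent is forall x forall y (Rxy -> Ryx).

A defining formula is ψ → □◇ψ (the B axiom).
Suppose ψ→□◇ψ is valid. Take Rxy and set V(ψ)={x}. Then ψ at x, so □◇ψ at x, so ◇ψ at y, so some z with Ryz has ψ; z=x, i.e. Ryx.

ψ → □◇ψ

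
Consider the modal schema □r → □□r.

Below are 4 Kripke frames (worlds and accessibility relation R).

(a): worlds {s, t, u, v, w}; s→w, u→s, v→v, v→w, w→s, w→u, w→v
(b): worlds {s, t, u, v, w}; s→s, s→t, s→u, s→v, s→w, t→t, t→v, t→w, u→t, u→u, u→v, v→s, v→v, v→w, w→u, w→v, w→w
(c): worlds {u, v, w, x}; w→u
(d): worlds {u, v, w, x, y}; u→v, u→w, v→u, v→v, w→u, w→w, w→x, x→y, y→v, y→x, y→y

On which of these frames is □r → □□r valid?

(c)

This is the axiom for transitivity; its first-order frame correspondent is ∀x ∀y ∀z (Rxy ∧ Ryz → Rxz).
(a): fails — Rvw and Rwu but not Rvu.
(b): fails — Ruv and Rvw but not Ruw.
(c): condition met.
(d): fails — Ruv and Rvu but not Ruu.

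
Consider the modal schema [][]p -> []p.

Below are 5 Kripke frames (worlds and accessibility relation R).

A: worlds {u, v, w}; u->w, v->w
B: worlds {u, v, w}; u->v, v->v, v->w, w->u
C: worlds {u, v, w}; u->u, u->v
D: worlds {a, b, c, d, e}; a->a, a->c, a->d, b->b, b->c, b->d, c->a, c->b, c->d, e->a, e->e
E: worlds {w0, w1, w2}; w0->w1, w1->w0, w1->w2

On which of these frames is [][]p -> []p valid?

C, D

This is the axiom for density; its first-order frame correspondent is forall x forall y (Rxy -> exists z (Rxz & Rzy)).
A: fails — Ruw but no z with Ruz and Rzw.
B: fails — Rwu but no z with Rwz and Rzu.
C: ✓.
D: ✓.
E: fails — Rw1w2 but no z with Rw1z and Rzw2.
Valid on: C, D.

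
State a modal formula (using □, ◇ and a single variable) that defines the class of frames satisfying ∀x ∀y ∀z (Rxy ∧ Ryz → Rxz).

This is transitivity; the standard corresponding axiom is 4: □r → □□r.
Suppose □r→□□r is valid. Take Rxy, Ryz and set V(r)={w : Rxw}. Then □r at x, so □□r at x, so □r at y, so r at z, i.e. Rxz.

□r → □□r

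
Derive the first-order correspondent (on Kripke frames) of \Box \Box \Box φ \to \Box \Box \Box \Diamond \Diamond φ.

This is a Sahlqvist (Geach-type) schema ◇^0□^3φ → □^3◇^2φ.
Minimal-valuation argument: fix x; take any y with xR^0y and any z with xR^3z. Set V(φ) to the set of worlds R-reachable from y in exactly 3 steps. Then □^3φ holds at y, so the antecedent holds at x; validity forces ◇^2φ at z, giving a w with zR^2w and yR^3w.
First-order correspondent: \forall x \forall z (x R^3 z \to \exists w (x R^3 w \wedge z R^2 w)).

\forall x \forall z (x R^3 z \to \exists w (x R^3 w \wedge z R^2 w))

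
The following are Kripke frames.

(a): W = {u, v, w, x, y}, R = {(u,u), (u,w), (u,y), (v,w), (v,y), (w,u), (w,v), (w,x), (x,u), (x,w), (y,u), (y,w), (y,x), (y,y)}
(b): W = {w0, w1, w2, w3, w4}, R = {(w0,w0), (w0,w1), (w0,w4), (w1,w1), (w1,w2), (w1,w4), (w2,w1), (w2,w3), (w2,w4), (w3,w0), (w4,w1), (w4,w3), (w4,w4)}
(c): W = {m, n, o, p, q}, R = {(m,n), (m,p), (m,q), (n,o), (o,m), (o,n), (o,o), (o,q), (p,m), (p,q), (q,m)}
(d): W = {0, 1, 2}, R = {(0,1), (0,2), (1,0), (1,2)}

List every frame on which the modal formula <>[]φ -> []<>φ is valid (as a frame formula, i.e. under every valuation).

Frame correspondent (Sahlqvist): forall x forall y forall z (Rxy & Rxz -> exists w (Ryw & Rzw)) — i.e. convergence.
(a): condition met.
(b): fails — Rw2w4 and Rw2w3 but w4 and w3 have no common successor.
(c): fails — Rmq and Rmn but q and n have no common successor.
(d): fails — R01 and R02 but 1 and 2 have no common successor.

(a)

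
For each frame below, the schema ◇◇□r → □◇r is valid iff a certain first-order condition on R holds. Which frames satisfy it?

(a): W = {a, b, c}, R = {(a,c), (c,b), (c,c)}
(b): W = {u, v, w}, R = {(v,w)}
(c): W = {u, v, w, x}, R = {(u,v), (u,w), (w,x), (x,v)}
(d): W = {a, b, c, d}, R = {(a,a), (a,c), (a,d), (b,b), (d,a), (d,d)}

Frame correspondent (Sahlqvist): ∀x ∀y ∀z ((xR²y ∧ xRz) → ∃w (yRw ∧ zRw)) — i.e. a generalized confluence (Geach) condition.
(a): fails — aR²b, aRc but no w with bRw and cRw.
(b): ✓.
(c): fails — uR²x, uRv but no t with xRt and vRt.
(d): fails — aR²a, aRc but no w with aRw and cRw.

(b)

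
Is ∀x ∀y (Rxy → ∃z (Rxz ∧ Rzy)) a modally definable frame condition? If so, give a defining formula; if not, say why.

This is a Sahlqvist condition; the C4 axiom □□p → □p defines it.

Yes, by □□p → □p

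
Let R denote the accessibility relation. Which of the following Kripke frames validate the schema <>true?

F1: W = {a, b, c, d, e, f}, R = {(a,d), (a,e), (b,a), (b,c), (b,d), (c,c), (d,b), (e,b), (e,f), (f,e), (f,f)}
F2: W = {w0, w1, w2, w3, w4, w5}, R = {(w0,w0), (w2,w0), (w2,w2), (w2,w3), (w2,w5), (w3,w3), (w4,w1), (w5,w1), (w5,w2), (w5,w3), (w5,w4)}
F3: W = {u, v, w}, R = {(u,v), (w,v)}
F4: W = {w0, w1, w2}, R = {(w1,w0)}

This is the axiom for seriality; its first-order frame correspondent is forall x exists y Rxy.
F1: ✓.
F2: fails — world w1 has no successor.
F3: fails — world v has no successor.
F4: fails — world w0 has no successor.

F1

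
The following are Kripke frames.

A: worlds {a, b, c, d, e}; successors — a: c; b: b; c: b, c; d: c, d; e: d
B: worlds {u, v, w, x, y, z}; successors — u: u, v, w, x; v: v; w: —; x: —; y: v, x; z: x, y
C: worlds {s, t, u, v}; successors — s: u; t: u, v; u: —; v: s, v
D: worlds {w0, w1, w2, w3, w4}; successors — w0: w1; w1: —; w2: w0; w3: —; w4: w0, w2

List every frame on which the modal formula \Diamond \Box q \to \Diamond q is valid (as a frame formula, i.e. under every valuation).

Frame correspondent (Sahlqvist): \forall x \forall y (xRy \to \exists w (yRw \wedge xRw)) — i.e. a generalized confluence (Geach) condition.
A: condition met.
B: fails — uRw but no t with wRt and uRt.
C: fails — sRu but no w with uRw and sRw.
D: fails — w0Rw1 but no w with w1Rw and w0Rw.

A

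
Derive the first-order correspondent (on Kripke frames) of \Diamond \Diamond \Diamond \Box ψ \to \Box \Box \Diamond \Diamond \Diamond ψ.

This is a Sahlqvist (Geach-type) schema ◇^3□^1ψ → □^2◇^3ψ.
Minimal-valuation argument: fix x; take any y with xR^3y and any z with xR^2z. Set V(ψ) to the set of worlds R-reachable from y in exactly 1 step. Then □^1ψ holds at y, so the antecedent holds at x; validity forces ◇^3ψ at z, giving a w with zR^3w and yR^1w.
First-order correspondent: \forall x \forall y \forall z ((x R^3 y \wedge x R^2 z) \to \exists w (yRw \wedge z R^3 w)).

\forall x \forall y \forall z ((x R^3 y \wedge x R^2 z) \to \exists w (yRw \wedge z R^3 w))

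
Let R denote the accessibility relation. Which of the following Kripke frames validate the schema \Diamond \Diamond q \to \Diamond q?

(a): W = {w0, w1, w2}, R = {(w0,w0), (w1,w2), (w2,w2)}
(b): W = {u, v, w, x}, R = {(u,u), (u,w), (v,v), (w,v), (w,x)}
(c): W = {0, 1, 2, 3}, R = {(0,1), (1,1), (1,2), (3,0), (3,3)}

(a)

Frame correspondent (Sahlqvist): \forall x \forall y \forall z (Rxy \wedge Ryz \to Rxz) — i.e. transitivity.
(a): satisfies the condition.
(b): fails — Ruw and Rwx but not Rux.
(c): fails — R01 and R12 but not R02.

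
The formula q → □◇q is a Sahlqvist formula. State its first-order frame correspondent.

Suppose q→□◇q is valid. Take Rxy and set V(q)={x}. Then q at x, so □◇q at x, so ◇q at y, so some z with Ryz has q; z=x, i.e. Ryx.
Conversely, on a frame with symmetry the schema holds at every world under every valuation.
Frame condition: ∀x ∀y (Rxy → Ryx).

symmetry: ∀x ∀y (Rxy → Ryx)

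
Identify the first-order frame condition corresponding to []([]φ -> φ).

Suppose □(□φ→φ) is valid. Take Rxy and set V(φ)={w : Ryw}. Then at y, □φ holds; since □(□φ→φ) at x, □φ→φ at y, so φ at y, i.e. Ryy.
Conversely, any frame satisfying forall x forall y (Rxy -> Ryy) validates the schema.
Frame condition: forall x forall y (Rxy -> Ryy).

shift-reflexivity: forall x forall y (Rxy -> Ryy)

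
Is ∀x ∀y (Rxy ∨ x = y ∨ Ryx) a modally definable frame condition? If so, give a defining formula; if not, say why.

If a class were modally definable it would be closed under disjoint unions (Goldblatt–Thomason).
Take 3 disjoint single-world reflexive frames: each is trivially connected, but their disjoint union has 3 worlds with no edge between distinct components, so it is not connected.
So the class is not modally definable.

Not modally definable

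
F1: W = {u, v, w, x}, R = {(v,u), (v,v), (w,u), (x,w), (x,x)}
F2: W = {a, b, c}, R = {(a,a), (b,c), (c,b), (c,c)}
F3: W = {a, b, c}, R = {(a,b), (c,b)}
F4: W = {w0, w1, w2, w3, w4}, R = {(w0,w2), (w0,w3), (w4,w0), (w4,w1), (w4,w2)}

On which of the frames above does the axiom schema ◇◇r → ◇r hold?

F3

The schema corresponds to a generalized confluence (Geach) condition: ∀x ∀y (xR²y → ∃w (y = w ∧ xRw)).
F1: fails — xR²u but no t with u=t and xRt.
F2: fails — bR²b but no w with b=w and bRw.
F3: ✓.
F4: fails — w4R²w3 but no w with w3=w and w4Rw.
Valid on: F3.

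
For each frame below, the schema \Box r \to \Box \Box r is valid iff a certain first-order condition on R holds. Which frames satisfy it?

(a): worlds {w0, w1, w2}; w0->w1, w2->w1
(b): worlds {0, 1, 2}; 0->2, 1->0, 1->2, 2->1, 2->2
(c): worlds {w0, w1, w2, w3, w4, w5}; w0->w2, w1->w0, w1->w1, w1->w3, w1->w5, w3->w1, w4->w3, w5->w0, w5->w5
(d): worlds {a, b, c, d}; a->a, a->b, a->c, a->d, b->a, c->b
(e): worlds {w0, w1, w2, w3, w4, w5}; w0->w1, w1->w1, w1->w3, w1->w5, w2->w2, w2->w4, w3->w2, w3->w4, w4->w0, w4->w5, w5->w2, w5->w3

(a)

The schema corresponds to transitivity: \forall x \forall y \forall z (Rxy \wedge Ryz \to Rxz).
(a): holds.
(b): fails — R02 and R21 but not R01.
(c): fails — Rw1w0 and Rw0w2 but not Rw1w2.
(d): fails — Rba and Rab but not Rbb.
(e): fails — Rw1w5 and Rw5w2 but not Rw1w2.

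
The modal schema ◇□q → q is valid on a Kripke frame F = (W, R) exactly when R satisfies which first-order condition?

symmetry: ∀x ∀y (Rxy → Ryx)

This schema is equivalent to the B axiom q → □◇q.
Its frame correspondent is symmetry — ∀x ∀y (Rxy → Ryx).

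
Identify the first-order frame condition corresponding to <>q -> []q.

Suppose ◇q→□q is valid. Take Rxy, Rxz and set V(q)={y}. Then ◇q at x, so □q at x, so q at z, i.e. z=y.

partial functionality: forall x forall y forall z (Rxy & Rxz -> y = z)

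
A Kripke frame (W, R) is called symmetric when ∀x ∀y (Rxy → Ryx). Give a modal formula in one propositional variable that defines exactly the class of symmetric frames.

r → □◇r

A defining formula is r → □◇r (the B axiom).
Suppose r→□◇r is valid. Take Rxy and set V(r)={x}. Then r at x, so □◇r at x, so ◇r at y, so some z with Ryz has r; z=x, i.e. Ryx.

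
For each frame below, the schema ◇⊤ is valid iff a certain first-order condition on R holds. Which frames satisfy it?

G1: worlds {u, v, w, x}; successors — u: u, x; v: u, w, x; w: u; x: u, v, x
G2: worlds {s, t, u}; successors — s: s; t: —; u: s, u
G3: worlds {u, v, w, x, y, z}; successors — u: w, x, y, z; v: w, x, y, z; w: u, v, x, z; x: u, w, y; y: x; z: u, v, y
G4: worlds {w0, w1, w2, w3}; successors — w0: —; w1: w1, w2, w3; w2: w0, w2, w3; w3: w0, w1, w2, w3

This is the axiom for seriality; its first-order frame correspondent is ∀x ∃y Rxy.
G1: holds.
G2: fails — world t has no successor.
G3: holds.
G4: fails — world w0 has no successor.
Valid on: G1, G3.

G1, G3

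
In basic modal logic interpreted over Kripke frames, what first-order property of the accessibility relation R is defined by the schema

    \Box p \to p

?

Suppose □p→p is valid. At any x set V(p)={w : Rxw}. Then □p holds at x, so p holds at x, i.e. Rxx.

Reflexivity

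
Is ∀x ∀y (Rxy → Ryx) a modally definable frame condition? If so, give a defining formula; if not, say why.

The condition is symmetry. A defining modal formula is p → □◇p.
Suppose p→□◇p is valid. Take Rxy and set V(p)={x}. Then p at x, so □◇p at x, so ◇p at y, so some z with Ryz has p; z=x, i.e. Ryx.

Definable; p → □◇p defines it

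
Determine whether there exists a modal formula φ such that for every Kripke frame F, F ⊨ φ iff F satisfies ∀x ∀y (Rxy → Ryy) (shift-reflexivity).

Yes, by □(□p → p)

Yes: it is shift-reflexivity, defined by the T□ schema □(□p → p).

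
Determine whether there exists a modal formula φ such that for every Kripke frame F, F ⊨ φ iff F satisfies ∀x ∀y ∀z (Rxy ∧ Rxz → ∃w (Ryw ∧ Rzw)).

Yes — defined by ◇□p → □◇p

This is a Sahlqvist condition; the .2 axiom ◇□p → □◇p defines it.
Suppose ◇□p→□◇p is valid. Take Rxy, Rxz and set V(p)={w : Ryw}. Then □p at y so ◇□p at x, so □◇p at x, so ◇p at z, giving w with Rzw and Ryw.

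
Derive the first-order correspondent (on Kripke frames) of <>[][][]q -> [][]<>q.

This is a Sahlqvist (Geach-type) schema ◇^1□^3q → □^2◇^1q.
Minimal-valuation argument: fix x; take any y with xR^1y and any z with xR^2z. Set V(q) to the set of worlds R-reachable from y in exactly 3 steps. Then □^3q holds at y, so the antecedent holds at x; validity forces ◇^1q at z, giving a w with zR^1w and yR^3w.
First-order correspondent: forall x forall y forall z ((xRy & x R^2 z) -> exists w (y R^3 w & zRw)).

forall x forall y forall z ((xRy & x R^2 z) -> exists w (y R^3 w & zRw))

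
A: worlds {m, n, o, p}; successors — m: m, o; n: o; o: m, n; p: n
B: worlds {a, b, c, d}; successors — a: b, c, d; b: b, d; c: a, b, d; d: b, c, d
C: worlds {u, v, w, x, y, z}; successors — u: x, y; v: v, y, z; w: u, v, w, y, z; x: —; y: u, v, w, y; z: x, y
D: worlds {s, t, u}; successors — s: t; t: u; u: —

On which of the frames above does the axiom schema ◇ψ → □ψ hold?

D

This is the axiom for partial functionality; its first-order frame correspondent is ∀x ∀y ∀z (Rxy ∧ Rxz → y = z).
A: fails — m sees both m and o.
B: fails — a sees both b and c.
C: fails — u sees both x and y.
D: holds.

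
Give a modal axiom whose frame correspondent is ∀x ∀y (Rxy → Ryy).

The condition is shift-reflexivity. The T□ schema □(□ψ → ψ) defines it.
Suppose □(□ψ→ψ) is valid. Take Rxy and set V(ψ)={w : Ryw}. Then at y, □ψ holds; since □(□ψ→ψ) at x, □ψ→ψ at y, so ψ at y, i.e. Ryy.

□(□ψ → ψ)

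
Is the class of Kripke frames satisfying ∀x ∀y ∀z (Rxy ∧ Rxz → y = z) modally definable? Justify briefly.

Yes: it is partial functionality, defined by the CD schema ◇q → □q.

Definable; ◇q → □q defines it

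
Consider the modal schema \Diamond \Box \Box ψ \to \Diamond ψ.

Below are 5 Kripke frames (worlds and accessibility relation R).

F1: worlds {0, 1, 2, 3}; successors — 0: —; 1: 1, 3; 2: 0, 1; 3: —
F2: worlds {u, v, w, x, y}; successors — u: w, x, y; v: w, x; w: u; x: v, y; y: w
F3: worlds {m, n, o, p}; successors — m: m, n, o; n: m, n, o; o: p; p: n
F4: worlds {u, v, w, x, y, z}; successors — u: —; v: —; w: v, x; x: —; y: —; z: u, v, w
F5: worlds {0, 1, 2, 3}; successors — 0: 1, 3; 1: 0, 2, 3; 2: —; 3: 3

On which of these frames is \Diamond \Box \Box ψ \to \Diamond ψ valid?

Frame correspondent (Sahlqvist): \forall x \forall y (xRy \to \exists w (y R^2 w \wedge xRw)) — i.e. a generalized confluence (Geach) condition.
F1: fails — 1R3 but no w with 3R²w and 1Rw.
F2: fails — uRy but no t with yR²t and uRt.
F3: fails — oRp but no w with pR²w and oRw.
F4: fails — wRv but no t with vR²t and wRt.
F5: fails — 1R2 but no w with 2R²w and 1Rw.

none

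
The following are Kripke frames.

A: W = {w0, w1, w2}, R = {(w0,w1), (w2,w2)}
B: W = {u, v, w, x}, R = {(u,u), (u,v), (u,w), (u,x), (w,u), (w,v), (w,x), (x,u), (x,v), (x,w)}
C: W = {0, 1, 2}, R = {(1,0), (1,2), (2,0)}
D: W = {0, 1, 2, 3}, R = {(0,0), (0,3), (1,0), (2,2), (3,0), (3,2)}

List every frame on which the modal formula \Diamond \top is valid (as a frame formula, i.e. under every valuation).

D

This is the axiom for seriality; its first-order frame correspondent is \forall x \exists y Rxy.
A: fails — world w1 has no successor.
B: fails — world v has no successor.
C: fails — world 0 has no successor.
D: ✓.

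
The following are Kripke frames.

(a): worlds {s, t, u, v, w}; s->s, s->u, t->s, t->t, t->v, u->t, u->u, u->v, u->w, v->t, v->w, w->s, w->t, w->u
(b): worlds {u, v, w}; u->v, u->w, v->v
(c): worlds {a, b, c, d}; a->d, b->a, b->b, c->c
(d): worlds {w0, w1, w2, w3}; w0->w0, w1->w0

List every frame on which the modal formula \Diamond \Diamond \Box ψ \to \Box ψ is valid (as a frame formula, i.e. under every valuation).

(d)

The schema corresponds to a generalized confluence (Geach) condition: \forall x \forall y \forall z ((x R^2 y \wedge xRz) \to \exists w (yRw \wedge z = w)).
(a): fails — sR²t, sRu but no w* with tRw* and u=w*.
(b): fails — uR²v, uRw but no t with vRt and w=t.
(c): fails — bR²a, bRa but no w with aRw and a=w.
(d): holds.
Valid on: (d).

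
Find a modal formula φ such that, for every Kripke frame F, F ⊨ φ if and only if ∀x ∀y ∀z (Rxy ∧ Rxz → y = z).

A defining formula is ◇r → □r (the CD axiom).

◇r → □r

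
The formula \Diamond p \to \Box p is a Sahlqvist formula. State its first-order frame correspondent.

Suppose ◇p→□p is valid. Take Rxy, Rxz and set V(p)={y}. Then ◇p at x, so □p at x, so p at z, i.e. z=y.
Conversely, on a frame with partial functionality the schema holds at every world under every valuation.
Frame condition: \forall x \forall y \forall z (Rxy \wedge Rxz \to y = z).

partial functionality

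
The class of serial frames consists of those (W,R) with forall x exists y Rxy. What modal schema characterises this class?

□ψ → ◇ψ

A defining formula is □ψ → ◇ψ (the D axiom).
Suppose □ψ→◇ψ is valid. At any x set V(ψ)=W. Then □ψ at x, so ◇ψ at x, so x has a successor.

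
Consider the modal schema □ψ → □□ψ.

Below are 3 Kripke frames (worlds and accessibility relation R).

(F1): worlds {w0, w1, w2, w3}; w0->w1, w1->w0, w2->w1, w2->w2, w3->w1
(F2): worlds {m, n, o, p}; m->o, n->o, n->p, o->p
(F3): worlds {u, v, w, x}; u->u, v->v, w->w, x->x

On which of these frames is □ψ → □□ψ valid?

(F3)

This is the axiom for transitivity; its first-order frame correspondent is ∀x ∀y ∀z (Rxy ∧ Ryz → Rxz).
(F1): fails — Rw1w0 and Rw0w1 but not Rw1w1.
(F2): fails — Rmo and Rop but not Rmp.
(F3): ✓.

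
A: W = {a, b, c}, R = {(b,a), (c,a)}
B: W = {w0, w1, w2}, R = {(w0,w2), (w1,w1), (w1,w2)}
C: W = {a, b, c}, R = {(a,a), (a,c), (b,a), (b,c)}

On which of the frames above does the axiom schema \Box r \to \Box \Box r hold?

A, B, C

The schema corresponds to transitivity: \forall x \forall y \forall z (Rxy \wedge Ryz \to Rxz).
A: ✓.
B: ✓.
C: ✓.
Valid on: A, B, C.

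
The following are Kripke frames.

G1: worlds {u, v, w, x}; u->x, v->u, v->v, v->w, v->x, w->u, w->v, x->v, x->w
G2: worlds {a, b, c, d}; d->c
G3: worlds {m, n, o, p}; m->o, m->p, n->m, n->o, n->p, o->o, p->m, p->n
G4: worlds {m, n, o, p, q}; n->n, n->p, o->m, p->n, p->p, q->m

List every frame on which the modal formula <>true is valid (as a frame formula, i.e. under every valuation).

G1, G3

The schema corresponds to seriality: forall x exists y Rxy.
G1: satisfies the condition.
G2: fails — world a has no successor.
G3: satisfies the condition.
G4: fails — world m has no successor.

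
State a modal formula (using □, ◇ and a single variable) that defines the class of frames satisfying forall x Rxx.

□s → s

This is reflexivity; the standard corresponding axiom is T: □s → s.
Suppose □s→s is valid. At any x set V(s)={w : Rxw}. Then □s holds at x, so s holds at x, i.e. Rxx.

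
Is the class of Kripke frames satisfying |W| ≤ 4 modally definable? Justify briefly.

Not definable by any modal formula

If a class were modally definable it would be closed under disjoint unions (Goldblatt–Thomason).
Any modal formula valid on each of 5 disjoint one-world frames is valid on their disjoint union (validity is preserved under disjoint unions). Each one-world frame has |W|=1≤4, but the union has |W|=5.
So no modal formula (or set of formulas) defines exactly the |W|≤4 frames.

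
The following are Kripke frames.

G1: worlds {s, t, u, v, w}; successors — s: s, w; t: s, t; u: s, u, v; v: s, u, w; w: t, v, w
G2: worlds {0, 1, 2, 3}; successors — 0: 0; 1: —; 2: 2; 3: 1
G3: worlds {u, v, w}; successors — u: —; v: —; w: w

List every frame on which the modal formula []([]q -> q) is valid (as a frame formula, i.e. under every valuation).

G3

Frame correspondent (Sahlqvist): forall x forall y (Rxy -> Ryy) — i.e. shift-reflexivity.
G1: fails — Ruv but not Rvv.
G2: fails — R31 but not R11.
G3: holds.
Valid on: G3.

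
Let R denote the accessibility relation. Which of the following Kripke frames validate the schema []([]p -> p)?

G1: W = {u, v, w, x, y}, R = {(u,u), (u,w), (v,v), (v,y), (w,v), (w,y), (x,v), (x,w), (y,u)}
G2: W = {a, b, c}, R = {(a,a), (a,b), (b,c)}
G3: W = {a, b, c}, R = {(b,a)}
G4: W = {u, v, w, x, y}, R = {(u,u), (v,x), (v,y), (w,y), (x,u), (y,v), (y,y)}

The schema corresponds to shift-reflexivity: forall x forall y (Rxy -> Ryy).
G1: fails — Rxw but not Rww.
G2: fails — Rab but not Rbb.
G3: fails — Rba but not Raa.
G4: fails — Rvx but not Rxx.

none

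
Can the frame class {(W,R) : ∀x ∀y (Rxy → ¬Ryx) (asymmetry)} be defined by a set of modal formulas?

Modal frame validity is preserved under surjective bounded morphisms.
The 3-cycle (worlds s,t,u with s→t→u→s) is asymmetric. Mapping every world to a single reflexive point • is a surjective bounded morphism, and the reflexive point is not asymmetric (R•• but asymmetry requires ¬R••).
So the class is not modally definable.

Not definable by any modal formula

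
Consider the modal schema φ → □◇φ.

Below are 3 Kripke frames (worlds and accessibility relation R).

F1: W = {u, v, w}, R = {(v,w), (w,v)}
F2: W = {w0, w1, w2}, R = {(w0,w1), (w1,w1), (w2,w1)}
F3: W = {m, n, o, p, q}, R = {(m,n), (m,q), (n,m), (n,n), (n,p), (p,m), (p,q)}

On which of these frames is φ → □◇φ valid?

This is the axiom for symmetry; its first-order frame correspondent is ∀x ∀y (Rxy → Ryx).
F1: holds.
F2: fails — Rw0w1 but not Rw1w0.
F3: fails — Rpm but not Rmp.

F1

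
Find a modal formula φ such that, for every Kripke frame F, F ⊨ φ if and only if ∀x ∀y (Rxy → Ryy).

□(□s → s)

A defining formula is □(□s → s) (the T□ axiom).
Suppose □(□s→s) is valid. Take Rxy and set V(s)={w : Ryw}. Then at y, □s holds; since □(□s→s) at x, □s→s at y, so s at y, i.e. Ryy.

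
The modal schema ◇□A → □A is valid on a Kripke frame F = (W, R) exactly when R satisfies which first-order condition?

The Euclidean property

This schema is equivalent to the 5 axiom ◇A → □◇A.
It corresponds to the Euclidean property: ∀x ∀y ∀z (Rxy ∧ Rxz → Ryz).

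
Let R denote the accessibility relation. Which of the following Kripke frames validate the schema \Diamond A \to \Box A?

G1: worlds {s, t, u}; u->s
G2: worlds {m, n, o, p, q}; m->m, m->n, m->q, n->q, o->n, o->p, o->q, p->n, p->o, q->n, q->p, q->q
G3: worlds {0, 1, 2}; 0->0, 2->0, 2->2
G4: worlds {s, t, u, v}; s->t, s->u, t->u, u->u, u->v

Frame correspondent (Sahlqvist): \forall x \forall y \forall z (Rxy \wedge Rxz \to y = z) — i.e. partial functionality.
G1: holds.
G2: fails — m sees both m and n.
G3: fails — 2 sees both 0 and 2.
G4: fails — s sees both t and u.
Valid on: G1.

G1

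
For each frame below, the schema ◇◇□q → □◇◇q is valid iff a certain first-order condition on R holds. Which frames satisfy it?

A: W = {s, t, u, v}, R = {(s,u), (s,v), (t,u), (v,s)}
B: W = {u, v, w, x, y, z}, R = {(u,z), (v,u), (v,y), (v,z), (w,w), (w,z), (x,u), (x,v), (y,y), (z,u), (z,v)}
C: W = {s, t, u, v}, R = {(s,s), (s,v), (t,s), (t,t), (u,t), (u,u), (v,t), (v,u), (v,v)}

C

Frame correspondent (Sahlqvist): ∀x ∀y ∀z ((xR²y ∧ xRz) → ∃w (yRw ∧ zR²w)) — i.e. a generalized confluence (Geach) condition.
A: fails — sR²s, sRu but no w with sRw and uR²w.
B: fails — vR²u, vRu but no t with uRt and uR²t.
C: ✓.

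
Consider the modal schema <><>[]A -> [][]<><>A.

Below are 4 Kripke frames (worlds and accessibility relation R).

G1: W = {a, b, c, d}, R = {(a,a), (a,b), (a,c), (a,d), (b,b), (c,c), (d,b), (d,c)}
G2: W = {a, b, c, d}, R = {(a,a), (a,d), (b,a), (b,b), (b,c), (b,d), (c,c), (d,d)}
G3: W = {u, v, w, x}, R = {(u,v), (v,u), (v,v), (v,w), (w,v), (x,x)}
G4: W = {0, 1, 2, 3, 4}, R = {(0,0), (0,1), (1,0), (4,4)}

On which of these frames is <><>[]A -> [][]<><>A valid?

G3, G4

The schema corresponds to a generalized confluence (Geach) condition: forall x forall y forall z ((x R^2 y & x R^2 z) -> exists w (yRw & z R^2 w)).
G1: fails — aR²b, aR²c but no w with bRw and cR²w.
G2: fails — bR²a, bR²c but no w with aRw and cR²w.
G3: holds.
G4: holds.
Valid on: G3, G4.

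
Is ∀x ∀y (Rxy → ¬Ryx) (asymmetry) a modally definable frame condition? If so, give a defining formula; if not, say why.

If a class were modally definable it would be closed under surjective bounded morphisms (Goldblatt–Thomason).
The 4-cycle (worlds s,t,u,v with s→t→u→v→s) is asymmetric. Mapping every world to a single reflexive point • is a surjective bounded morphism, and the reflexive point is not asymmetric (R•• but asymmetry requires ¬R••).
Hence asymmetry is not modally definable.

No — not modally definable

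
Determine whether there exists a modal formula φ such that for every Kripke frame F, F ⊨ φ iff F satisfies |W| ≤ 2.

No

If a class were modally definable it would be closed under disjoint unions (Goldblatt–Thomason).
Any modal formula valid on each of 3 disjoint one-world frames is valid on their disjoint union (validity is preserved under disjoint unions). Each one-world frame has |W|=1≤2, but the union has |W|=3.
So no modal formula (or set of formulas) defines exactly the |W|≤2 frames.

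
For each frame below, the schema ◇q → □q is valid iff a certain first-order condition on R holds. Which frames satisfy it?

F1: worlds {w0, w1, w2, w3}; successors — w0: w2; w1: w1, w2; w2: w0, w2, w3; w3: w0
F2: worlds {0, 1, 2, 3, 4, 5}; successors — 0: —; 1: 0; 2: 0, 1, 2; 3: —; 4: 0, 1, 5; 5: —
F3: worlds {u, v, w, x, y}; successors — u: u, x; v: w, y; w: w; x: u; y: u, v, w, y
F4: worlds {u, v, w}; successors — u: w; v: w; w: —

F4

Frame correspondent (Sahlqvist): ∀x ∀y ∀z (Rxy ∧ Rxz → y = z) — i.e. partial functionality.
F1: fails — w1 sees both w1 and w2.
F2: fails — 2 sees both 0 and 1.
F3: fails — u sees both u and x.
F4: condition met.
Valid on: F4.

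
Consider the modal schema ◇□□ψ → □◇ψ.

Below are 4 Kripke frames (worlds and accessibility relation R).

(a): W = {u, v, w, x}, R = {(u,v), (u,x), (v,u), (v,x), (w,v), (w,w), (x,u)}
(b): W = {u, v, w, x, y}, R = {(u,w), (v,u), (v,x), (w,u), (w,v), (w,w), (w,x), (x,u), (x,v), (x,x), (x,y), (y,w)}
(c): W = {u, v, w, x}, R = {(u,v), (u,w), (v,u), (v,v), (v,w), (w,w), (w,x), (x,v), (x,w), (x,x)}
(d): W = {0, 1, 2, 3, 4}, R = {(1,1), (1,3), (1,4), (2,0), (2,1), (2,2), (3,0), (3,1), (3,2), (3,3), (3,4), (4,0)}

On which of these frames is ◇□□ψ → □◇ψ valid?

The schema corresponds to a generalized confluence (Geach) condition: ∀x ∀y ∀z ((xRy ∧ xRz) → ∃w (yR²w ∧ zRw)).
(a): fails — uRx, uRx but no t with xR²t and xRt.
(b): satisfies the condition.
(c): satisfies the condition.
(d): fails — 1R4, 1R1 but no w with 4R²w and 1Rw.

(b), (c)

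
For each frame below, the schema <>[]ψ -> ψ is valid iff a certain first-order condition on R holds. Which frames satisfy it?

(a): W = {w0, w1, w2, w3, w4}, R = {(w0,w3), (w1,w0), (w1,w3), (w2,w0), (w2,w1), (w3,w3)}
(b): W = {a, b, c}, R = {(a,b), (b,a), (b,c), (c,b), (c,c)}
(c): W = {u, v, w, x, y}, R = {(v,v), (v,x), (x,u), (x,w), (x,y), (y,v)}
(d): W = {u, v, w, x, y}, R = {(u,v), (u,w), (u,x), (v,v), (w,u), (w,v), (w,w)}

Frame correspondent (Sahlqvist): forall x forall y (Rxy -> Ryx) — i.e. symmetry.
(a): fails — Rw1w0 but not Rw0w1.
(b): ✓.
(c): fails — Rxw but not Rwx.
(d): fails — Ruv but not Rvu.

(b)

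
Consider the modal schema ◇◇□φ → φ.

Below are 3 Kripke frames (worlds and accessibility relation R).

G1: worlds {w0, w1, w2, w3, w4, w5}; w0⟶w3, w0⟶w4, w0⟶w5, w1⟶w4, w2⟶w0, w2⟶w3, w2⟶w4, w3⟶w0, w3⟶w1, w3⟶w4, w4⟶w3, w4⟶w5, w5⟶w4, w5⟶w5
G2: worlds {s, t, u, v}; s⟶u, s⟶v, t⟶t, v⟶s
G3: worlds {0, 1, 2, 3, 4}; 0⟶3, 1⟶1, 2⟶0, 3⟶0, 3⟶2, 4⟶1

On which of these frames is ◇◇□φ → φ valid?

none

This is the axiom for a generalized confluence (Geach) condition; its first-order frame correspondent is ∀x ∀y (xR²y → ∃w (yRw ∧ x = w)).
G1: fails — w0R²w0 but no w with w0Rw and w0=w.
G2: fails — sR²s but no w with sRw and s=w.
G3: fails — 0R²0 but no w with 0Rw and 0=w.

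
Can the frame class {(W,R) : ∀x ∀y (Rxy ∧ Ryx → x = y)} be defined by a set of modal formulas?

Any modally definable frame class is closed under surjective bounded morphisms.
The 4-cycle (worlds a,b,c,d with a→b→c→d→a) is antisymmetric. Sending even-indexed worlds to • and odd-indexed worlds to ∘ is a surjective bounded morphism onto the two-world frame with •↔∘, which is not antisymmetric.
So no modal formula (or set of formulas) defines exactly the antisymmetric frames.

Not modally definable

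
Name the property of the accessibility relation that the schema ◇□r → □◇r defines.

Suppose ◇□r→□◇r is valid. Take Rxy, Rxz and set V(r)={w : Ryw}. Then □r at y so ◇□r at x, so □◇r at x, so ◇r at z, giving w with Rzw and Ryw.

Convergence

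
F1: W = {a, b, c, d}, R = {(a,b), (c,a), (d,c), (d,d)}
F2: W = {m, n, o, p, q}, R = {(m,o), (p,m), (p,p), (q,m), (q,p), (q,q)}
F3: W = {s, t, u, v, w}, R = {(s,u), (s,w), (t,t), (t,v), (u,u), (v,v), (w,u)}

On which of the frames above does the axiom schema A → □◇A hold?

This is the axiom for symmetry; its first-order frame correspondent is ∀x ∀y (Rxy → Ryx).
F1: fails — Rca but not Rac.
F2: fails — Rpm but not Rmp.
F3: fails — Rtv but not Rvt.

none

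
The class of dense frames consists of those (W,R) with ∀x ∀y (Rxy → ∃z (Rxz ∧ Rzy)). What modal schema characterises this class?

This is density; the standard corresponding axiom is C4: □□ψ → □ψ.

□□ψ → □ψ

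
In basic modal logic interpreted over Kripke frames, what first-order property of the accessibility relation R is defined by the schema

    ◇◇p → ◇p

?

transitivity: ∀x ∀y ∀z (Rxy ∧ Ryz → Rxz)

Replacing p by ¬p and contraposing gives the equivalent schema □p → □□p.
Suppose □p→□□p is valid. Take Rxy, Ryz and set V(p)={w : Rxw}. Then □p at x, so □□p at x, so □p at y, so p at z, i.e. Rxz.
The converse is a direct semantic check.
So the correspondent is transitivity.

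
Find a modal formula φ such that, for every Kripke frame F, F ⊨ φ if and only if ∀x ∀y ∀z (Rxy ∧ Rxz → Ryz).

◇p → □◇p

A defining formula is ◇p → □◇p (the 5 axiom).
Suppose ◇p→□◇p is valid. Take Rxy, Rxz and set V(p)={y}. Then ◇p at x, so □◇p at x, so ◇p at z, so some w with Rzw has p; w=y, i.e. Rzy. By symmetry of the argument, Ryz.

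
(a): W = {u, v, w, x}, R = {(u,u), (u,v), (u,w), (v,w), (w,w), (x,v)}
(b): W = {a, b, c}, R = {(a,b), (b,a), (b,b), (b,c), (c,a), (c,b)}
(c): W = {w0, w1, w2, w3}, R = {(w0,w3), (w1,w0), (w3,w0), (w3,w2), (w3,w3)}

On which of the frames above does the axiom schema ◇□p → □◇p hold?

Frame correspondent (Sahlqvist): ∀x ∀y ∀z (Rxy ∧ Rxz → ∃w (Ryw ∧ Rzw)) — i.e. convergence.
(a): ✓.
(b): ✓.
(c): fails — Rw3w2 and Rw3w2 but w2 and w2 have no common successor.

(a), (b)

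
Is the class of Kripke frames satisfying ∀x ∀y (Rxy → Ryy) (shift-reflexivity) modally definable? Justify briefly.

Definable; □(□r → r) defines it

Yes: it is shift-reflexivity, defined by the T□ schema □(□r → r).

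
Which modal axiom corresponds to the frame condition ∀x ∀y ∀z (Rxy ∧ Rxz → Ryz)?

◇q → □◇q

This is the Euclidean property; the standard corresponding axiom is 5: ◇q → □◇q.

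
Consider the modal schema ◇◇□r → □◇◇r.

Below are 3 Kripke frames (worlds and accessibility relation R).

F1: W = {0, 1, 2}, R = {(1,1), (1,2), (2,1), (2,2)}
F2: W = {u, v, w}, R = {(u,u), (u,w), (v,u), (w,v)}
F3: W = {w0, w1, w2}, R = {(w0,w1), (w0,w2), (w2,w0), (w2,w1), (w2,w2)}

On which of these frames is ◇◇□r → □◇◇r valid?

F1

The schema corresponds to a generalized confluence (Geach) condition: ∀x ∀y ∀z ((xR²y ∧ xRz) → ∃w (yRw ∧ zR²w)).
F1: satisfies the condition.
F2: fails — uR²w, uRw but no t with wRt and wR²t.
F3: fails — w0R²w0, w0Rw1 but no w with w0Rw and w1R²w.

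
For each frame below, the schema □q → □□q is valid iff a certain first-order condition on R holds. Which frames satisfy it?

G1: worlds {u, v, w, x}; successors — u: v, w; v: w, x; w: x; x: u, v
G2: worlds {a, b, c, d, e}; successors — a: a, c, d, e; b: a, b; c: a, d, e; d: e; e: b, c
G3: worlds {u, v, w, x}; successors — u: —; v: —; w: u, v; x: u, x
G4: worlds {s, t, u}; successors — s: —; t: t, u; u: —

G3, G4

This is the axiom for transitivity; its first-order frame correspondent is ∀x ∀y ∀z (Rxy ∧ Ryz → Rxz).
G1: fails — Ruv and Rvx but not Rux.
G2: fails — Rde and Reb but not Rdb.
G3: satisfies the condition.
G4: satisfies the condition.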